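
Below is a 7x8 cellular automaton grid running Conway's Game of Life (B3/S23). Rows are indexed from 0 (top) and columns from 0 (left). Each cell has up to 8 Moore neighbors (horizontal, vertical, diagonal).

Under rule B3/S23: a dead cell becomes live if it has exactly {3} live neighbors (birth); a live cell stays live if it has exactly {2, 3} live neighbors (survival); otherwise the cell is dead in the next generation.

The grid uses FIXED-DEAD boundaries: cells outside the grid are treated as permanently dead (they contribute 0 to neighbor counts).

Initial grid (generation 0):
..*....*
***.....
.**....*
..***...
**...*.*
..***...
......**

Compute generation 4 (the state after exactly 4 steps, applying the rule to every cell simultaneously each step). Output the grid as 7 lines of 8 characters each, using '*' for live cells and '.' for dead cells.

Simulating step by step:
Generation 0 (given above): 20 live cells
Generation 1: 17 live cells
..*.....
*..*....
*.......
*..**.*.
.*...*..
.*****.*
...*....
Generation 2: 16 live cells
........
.*......
**.**...
**..**..
**......
.*.*.**.
...*....
Generation 3: 15 live cells
........
***.....
...***..
...***..
......*.
**..*...
..*.*...
Generation 4: 15 live cells
(generation 4 grid is the final answer)

Answer: .*......
.****...
.*...*..
...*..*.
...*....
.*.*.*..
.*.*....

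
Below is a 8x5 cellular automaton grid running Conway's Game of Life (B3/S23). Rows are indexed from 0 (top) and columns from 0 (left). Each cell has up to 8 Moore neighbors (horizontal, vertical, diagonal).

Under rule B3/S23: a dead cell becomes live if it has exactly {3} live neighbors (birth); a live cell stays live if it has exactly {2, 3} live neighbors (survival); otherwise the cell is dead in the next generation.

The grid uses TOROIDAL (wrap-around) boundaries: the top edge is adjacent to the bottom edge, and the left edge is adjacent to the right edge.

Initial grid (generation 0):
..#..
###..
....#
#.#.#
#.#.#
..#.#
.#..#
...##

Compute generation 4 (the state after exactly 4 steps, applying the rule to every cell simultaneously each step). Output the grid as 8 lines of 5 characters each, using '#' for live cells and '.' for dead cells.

Simulating step by step:
Generation 0 (given above): 17 live cells
Generation 1: 18 live cells
#.#.#
####.
..#.#
.....
..#..
..#.#
..#.#
#.###
Generation 2: 9 live cells
.....
.....
#.#.#
...#.
...#.
.##..
..#..
..#..
Generation 3: 10 live cells
.....
.....
...##
..##.
...#.
.###.
..##.
.....
Generation 4: 10 live cells
(generation 4 grid is the final answer)

Answer: .....
.....
..###
..#..
.#..#
.#..#
.#.#.
.....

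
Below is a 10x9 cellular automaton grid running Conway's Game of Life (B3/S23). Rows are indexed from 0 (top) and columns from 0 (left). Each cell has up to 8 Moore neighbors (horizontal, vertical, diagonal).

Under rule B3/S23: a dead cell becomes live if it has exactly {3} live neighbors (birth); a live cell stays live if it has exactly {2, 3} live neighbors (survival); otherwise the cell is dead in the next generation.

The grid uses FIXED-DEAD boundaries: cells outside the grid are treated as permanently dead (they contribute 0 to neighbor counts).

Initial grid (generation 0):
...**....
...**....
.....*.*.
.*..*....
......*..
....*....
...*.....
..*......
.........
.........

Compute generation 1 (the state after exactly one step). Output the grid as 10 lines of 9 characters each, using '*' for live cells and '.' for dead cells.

Simulating step by step:
Generation 0 (given above): 12 live cells
Generation 1: 10 live cells
(generation 1 grid is the final answer)

Answer: ...**....
...*.*...
...*.*...
.....**..
.....*...
.........
...*.....
.........
.........
.........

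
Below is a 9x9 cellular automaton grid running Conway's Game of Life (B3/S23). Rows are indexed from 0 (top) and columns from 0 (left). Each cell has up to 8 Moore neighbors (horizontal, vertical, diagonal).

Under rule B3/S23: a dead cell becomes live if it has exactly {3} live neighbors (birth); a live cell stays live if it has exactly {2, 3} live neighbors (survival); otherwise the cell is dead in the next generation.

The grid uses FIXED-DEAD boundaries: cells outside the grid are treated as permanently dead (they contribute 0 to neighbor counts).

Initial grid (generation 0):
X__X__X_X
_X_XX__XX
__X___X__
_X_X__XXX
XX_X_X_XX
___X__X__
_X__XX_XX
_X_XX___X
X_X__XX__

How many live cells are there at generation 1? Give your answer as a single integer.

Simulating step by step:
Generation 0 (given above): 37 live cells
Generation 1: 41 live cells
__XXX___X
_X_XXXX_X
_X__XXX__
XX_XXX__X
XX_X_X__X
XX_X_____
_____XXXX
XX_X____X
_XXXXX___
Population at generation 1: 41

Answer: 41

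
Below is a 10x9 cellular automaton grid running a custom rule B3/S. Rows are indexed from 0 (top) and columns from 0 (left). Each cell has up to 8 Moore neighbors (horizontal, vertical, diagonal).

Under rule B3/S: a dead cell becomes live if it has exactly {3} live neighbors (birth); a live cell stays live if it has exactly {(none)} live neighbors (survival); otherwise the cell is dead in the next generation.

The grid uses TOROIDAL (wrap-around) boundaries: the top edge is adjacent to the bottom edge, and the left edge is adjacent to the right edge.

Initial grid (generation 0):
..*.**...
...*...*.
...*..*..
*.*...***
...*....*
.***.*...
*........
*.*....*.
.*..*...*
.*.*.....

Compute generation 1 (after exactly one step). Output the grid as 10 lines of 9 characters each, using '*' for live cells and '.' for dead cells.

Answer: .........
..*..**..
..*......
...*.....
....*.*..
*...*....
...*....*
.........
...*.....
*....*...

Derivation:
Simulating step by step:
Generation 0 (given above): 27 live cells
Generation 1: 14 live cells
(generation 1 grid is the final answer)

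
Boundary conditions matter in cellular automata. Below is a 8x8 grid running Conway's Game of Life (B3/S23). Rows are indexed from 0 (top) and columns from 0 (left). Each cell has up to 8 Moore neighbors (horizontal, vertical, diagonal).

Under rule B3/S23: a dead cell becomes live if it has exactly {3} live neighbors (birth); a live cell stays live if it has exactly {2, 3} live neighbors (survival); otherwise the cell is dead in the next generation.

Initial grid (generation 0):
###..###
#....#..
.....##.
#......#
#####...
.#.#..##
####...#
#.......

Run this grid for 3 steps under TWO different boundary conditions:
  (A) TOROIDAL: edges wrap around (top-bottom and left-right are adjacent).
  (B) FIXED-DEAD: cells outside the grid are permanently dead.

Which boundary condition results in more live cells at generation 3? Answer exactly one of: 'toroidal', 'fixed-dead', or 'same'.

Under TOROIDAL boundary, generation 3:
...#..#.
....##..
#.......
#.#.....
#.#....#
...#....
...#...#
....#.#.
Population = 15

Under FIXED-DEAD boundary, generation 3:
##...##.
..#..#.#
........
#.......
.#......
.#.#....
..#.....
........
Population = 12

Comparison: toroidal=15, fixed-dead=12 -> toroidal

Answer: toroidal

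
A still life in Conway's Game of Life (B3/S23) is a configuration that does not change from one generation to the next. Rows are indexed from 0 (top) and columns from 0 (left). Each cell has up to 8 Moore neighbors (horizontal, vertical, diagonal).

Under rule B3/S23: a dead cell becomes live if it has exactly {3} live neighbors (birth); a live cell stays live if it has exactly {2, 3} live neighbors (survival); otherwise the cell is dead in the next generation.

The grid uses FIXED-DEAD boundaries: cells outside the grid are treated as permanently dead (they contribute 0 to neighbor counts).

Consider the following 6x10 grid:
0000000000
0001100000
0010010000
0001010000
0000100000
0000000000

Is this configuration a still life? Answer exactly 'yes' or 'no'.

Answer: yes

Derivation:
Compute generation 1 and compare to generation 0 (given above):
Generation 1:
0000000000
0001100000
0010010000
0001010000
0000100000
0000000000
The grids are IDENTICAL -> still life.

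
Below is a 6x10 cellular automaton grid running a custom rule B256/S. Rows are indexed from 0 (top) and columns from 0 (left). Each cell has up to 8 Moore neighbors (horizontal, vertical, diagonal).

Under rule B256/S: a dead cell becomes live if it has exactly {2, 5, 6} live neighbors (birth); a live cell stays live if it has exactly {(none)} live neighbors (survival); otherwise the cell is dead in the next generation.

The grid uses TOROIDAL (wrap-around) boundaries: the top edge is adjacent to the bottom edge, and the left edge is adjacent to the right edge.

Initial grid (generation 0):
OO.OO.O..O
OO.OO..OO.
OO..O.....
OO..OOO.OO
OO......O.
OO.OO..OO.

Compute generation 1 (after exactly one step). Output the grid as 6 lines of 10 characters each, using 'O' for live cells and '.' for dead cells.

Answer: ..O....OO.
..O...O..O
.....O...O
...O......
.......O..
..O...O..O

Derivation:
Simulating step by step:
Generation 0 (given above): 31 live cells
Generation 1: 13 live cells
(generation 1 grid is the final answer)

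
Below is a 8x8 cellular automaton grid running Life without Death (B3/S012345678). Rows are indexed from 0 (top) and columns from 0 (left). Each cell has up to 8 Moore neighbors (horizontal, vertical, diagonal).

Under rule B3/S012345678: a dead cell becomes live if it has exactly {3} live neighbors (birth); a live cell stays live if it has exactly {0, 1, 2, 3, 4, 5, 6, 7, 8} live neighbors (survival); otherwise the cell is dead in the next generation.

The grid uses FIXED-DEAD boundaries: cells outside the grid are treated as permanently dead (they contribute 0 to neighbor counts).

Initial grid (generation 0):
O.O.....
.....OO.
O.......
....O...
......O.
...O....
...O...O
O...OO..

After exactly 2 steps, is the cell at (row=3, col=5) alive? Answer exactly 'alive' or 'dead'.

Answer: alive

Derivation:
Simulating step by step:
Generation 0 (given above): 13 live cells
Generation 1: 15 live cells
O.O.....
.O...OO.
O....O..
....O...
......O.
...O....
...O...O
O...OO..
Generation 2: 20 live cells
OOO.....
OO...OO.
O...OOO.
....OO..
......O.
...O....
...O...O
O...OO..

Cell (3,5) at generation 2: 1 -> alive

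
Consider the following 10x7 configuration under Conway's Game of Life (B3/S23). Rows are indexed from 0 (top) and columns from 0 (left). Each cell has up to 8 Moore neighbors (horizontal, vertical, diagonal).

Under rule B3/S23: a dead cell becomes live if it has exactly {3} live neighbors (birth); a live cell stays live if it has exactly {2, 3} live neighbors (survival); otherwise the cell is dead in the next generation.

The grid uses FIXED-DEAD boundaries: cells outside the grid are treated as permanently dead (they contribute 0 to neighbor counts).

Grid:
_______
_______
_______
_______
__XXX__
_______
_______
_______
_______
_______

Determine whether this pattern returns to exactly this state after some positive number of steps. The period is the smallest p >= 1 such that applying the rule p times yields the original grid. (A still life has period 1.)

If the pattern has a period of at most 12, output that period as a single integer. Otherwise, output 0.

Simulating and comparing each generation to the original:
Gen 0 (original, given above): 3 live cells
Gen 1: 3 live cells, differs from original
Gen 2: 3 live cells, MATCHES original -> period = 2

Answer: 2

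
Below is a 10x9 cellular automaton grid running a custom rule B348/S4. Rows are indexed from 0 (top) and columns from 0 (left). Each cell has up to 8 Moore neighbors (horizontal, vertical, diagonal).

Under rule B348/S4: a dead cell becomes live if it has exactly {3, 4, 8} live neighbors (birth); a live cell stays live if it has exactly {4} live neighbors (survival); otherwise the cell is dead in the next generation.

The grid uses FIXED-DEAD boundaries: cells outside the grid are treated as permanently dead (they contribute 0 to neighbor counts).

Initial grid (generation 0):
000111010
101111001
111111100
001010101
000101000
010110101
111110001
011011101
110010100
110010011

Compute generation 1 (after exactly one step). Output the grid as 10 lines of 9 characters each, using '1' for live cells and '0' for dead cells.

Simulating step by step:
Generation 0 (given above): 49 live cells
Generation 1: 24 live cells
(generation 1 grid is the final answer)

Answer: 001100100
000000010
000000010
011000010
001101110
100001010
000000100
000010010
101100001
000001000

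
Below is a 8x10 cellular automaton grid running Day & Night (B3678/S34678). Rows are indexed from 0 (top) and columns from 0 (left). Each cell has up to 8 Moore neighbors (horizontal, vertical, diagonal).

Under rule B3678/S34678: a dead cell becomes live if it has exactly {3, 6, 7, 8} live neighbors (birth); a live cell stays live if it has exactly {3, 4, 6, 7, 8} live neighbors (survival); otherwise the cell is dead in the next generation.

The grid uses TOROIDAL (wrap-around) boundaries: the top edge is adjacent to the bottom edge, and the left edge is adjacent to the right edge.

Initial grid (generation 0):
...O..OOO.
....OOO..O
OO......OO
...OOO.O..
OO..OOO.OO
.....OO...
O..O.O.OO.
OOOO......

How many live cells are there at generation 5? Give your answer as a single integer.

Answer: 26

Derivation:
Simulating step by step:
Generation 0 (given above): 34 live cells
Generation 1: 27 live cells
OO.O..OO.O
.....OO..O
O..O...OOO
O.O.OO.O.O
...O.O....
.O........
.........O
.OOO......
Generation 2: 29 live cells
OO..OOO.O.
OOO.O.O.O.
OO.....O..
OO..O....O
OOO...O...
..........
OO........
.OO.....OO
Generation 3: 29 live cells
.O...O..OO
.OOO..O...
OO.O.O..O.
OO.......O
OO.......O
..O.......
OOO......O
O.O..O.O.O
Generation 4: 29 live cells
.O.OO..OOO
.O...O.OO.
..O.O.....
O.......O.
.OO......O
OOO.......
O.OO....OO
OOO...O...
Generation 5: 26 live cells
.O...O.OOO
O.....OOOO
.O.....OOO
..OO.....O
..O......O
.O......O.
.O.O.....O
....O....O
Population at generation 5: 26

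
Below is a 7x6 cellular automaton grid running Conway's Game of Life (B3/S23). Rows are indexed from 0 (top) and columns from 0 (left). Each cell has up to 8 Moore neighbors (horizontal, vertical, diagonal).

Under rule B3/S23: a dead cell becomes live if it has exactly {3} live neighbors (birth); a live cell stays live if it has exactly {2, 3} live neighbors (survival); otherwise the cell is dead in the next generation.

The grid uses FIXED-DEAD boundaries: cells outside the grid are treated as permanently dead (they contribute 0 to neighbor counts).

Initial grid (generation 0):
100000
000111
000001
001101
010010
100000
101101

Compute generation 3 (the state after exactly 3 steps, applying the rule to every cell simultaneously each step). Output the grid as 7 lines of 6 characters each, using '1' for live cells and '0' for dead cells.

Simulating step by step:
Generation 0 (given above): 15 live cells
Generation 1: 17 live cells
000010
000011
001001
001101
011110
101110
010000
Generation 2: 14 live cells
000011
000111
001001
000001
000001
100010
011100
Generation 3: 16 live cells
(generation 3 grid is the final answer)

Answer: 000101
000100
000101
000011
000011
011110
011100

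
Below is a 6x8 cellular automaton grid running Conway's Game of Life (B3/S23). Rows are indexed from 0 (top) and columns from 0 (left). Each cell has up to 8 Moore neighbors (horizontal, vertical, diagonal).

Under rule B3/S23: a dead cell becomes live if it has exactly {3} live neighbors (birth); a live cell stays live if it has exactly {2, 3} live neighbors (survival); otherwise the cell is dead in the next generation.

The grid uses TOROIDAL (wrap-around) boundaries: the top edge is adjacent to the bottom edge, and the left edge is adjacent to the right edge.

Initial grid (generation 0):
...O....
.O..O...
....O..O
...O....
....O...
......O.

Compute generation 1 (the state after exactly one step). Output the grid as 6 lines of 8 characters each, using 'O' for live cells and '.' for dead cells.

Simulating step by step:
Generation 0 (given above): 8 live cells
Generation 1: 6 live cells
(generation 1 grid is the final answer)

Answer: ........
...OO...
...OO...
...OO...
........
........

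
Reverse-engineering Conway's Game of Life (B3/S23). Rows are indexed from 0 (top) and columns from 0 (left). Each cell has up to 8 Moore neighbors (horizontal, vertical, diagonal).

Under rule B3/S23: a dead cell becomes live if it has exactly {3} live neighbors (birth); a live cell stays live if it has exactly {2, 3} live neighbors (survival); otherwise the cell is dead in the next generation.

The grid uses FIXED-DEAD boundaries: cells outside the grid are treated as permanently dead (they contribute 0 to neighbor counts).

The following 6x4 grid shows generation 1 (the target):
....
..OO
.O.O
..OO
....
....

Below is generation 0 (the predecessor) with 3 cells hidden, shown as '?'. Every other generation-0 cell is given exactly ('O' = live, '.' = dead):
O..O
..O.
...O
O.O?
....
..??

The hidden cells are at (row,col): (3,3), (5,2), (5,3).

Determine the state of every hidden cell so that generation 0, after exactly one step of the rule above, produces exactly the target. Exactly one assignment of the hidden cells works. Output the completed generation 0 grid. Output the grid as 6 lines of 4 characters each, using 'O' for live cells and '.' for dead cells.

Answer: O..O
..O.
...O
O.OO
....
....

Derivation:
Hidden generation-0 cells (in order): (3,3), (5,2), (5,3).
A hidden cell only influences target cells in its own 3x3 neighborhood. Try each of the 2^3 = 8 assignments, step the completed generation 0 forward once under B3/S23, and compare with the target:
  (3,3)=. (5,2)=. (5,3)=. -> step gives (2,2)='O' but target has '.' -> reject
  (3,3)=. (5,2)=. (5,3)=O -> step gives (2,2)='O' but target has '.' -> reject
  (3,3)=. (5,2)=O (5,3)=. -> step gives (2,2)='O' but target has '.' -> reject
  (3,3)=. (5,2)=O (5,3)=O -> step gives (2,2)='O' but target has '.' -> reject
  (3,3)=O (5,2)=. (5,3)=. -> step reproduces the target at every cell -> ACCEPT
  (3,3)=O (5,2)=. (5,3)=O -> step gives (4,2)='O' but target has '.' -> reject
  (3,3)=O (5,2)=O (5,3)=. -> step gives (4,1)='O' but target has '.' -> reject
  (3,3)=O (5,2)=O (5,3)=O -> step gives (4,1)='O' but target has '.' -> reject
Unique solution: (3,3)=live, (5,2)=dead, (5,3)=dead.
Check: live-neighbor counts of every cell in the completed generation 0:
0221
1223
1343
0222
1222
0000
Applying B3/S23 to generation 0 with these counts gives:
....
..OO
.O.O
..OO
....
....
which matches the target exactly.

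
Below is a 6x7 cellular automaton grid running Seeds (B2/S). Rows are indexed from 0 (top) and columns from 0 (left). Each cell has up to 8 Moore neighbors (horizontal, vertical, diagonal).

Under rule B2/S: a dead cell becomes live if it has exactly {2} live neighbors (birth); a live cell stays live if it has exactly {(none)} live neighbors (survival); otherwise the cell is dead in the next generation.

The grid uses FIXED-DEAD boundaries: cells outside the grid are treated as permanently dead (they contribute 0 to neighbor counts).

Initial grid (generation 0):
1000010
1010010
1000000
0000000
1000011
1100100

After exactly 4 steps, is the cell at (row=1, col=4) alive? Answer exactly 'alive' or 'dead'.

Simulating step by step:
Generation 0 (given above): 12 live cells
Generation 1: 10 live cells
0000101
0000101
0000000
1100011
0000100
0000001
Generation 2: 9 live cells
0001000
0001000
1100100
0000100
1100000
0000010
Generation 3: 13 live cells
0010100
1100000
0010010
0011010
0000110
1100000
Generation 4: 11 live cells
1001000
0000110
1000001
0100000
1000001
0000110

Cell (1,4) at generation 4: 1 -> alive

Answer: alive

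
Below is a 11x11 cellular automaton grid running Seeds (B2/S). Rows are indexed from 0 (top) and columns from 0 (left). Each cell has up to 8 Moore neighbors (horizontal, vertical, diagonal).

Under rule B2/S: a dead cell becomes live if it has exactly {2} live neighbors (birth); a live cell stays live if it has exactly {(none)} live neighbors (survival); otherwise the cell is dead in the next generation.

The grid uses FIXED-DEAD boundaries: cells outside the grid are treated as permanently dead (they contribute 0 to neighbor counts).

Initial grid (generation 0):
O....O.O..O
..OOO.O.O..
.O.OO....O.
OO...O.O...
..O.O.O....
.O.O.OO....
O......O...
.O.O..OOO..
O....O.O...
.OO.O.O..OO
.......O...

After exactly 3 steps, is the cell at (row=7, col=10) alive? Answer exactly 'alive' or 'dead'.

Simulating step by step:
Generation 0 (given above): 41 live cells
Generation 1: 23 live cells
.OO.....OO.
O.........O
...........
........O..
...........
O..........
...O.......
..O.OO.....
..........O
O..O.......
.OOO.OO.OOO
Generation 2: 17 live cells
O.........O
..O.....O..
.........O.
...........
...........
...........
.OO..O.....
...........
.OO..O.....
.....OOOO..
O......O...
Generation 3: 18 live cells
.O.......O.
.O........O
........O..
...........
...........
.OO........
...........
O..OOOO....
....O...O..
O.O.O......
.....O.....

Cell (7,10) at generation 3: 0 -> dead

Answer: dead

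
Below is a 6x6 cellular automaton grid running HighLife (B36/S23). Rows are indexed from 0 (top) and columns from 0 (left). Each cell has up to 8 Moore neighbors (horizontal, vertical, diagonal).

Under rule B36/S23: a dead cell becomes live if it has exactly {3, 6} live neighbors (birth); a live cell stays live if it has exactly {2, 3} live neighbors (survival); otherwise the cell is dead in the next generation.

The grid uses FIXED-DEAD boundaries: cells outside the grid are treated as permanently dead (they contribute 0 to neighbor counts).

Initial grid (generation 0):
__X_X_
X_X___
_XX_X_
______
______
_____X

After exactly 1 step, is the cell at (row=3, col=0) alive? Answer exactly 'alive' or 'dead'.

Answer: dead

Derivation:
Simulating step by step:
Generation 0 (given above): 8 live cells
Generation 1: 6 live cells
_X_X__
__X___
_XXX__
______
______
______

Cell (3,0) at generation 1: 0 -> dead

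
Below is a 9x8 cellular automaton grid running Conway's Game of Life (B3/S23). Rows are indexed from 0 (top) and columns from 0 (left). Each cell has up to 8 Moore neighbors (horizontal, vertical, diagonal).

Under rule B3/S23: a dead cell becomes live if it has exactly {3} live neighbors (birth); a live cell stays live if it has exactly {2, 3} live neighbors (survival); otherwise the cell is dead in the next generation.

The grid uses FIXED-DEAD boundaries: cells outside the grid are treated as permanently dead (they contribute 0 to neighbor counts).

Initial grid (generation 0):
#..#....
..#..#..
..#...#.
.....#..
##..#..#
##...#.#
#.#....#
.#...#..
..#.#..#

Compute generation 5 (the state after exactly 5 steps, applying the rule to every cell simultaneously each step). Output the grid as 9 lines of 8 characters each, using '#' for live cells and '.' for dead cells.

Simulating step by step:
Generation 0 (given above): 23 live cells
Generation 1: 20 live cells
........
.###....
.....##.
.#...##.
##..##..
..#....#
#.#.....
.###..#.
........
Generation 2: 20 live cells
..#.....
..#.....
.#..###.
##......
###.##..
#.##....
........
.###....
..#.....
Generation 3: 21 live cells
........
.###.#..
###..#..
...#..#.
....#...
#.###...
........
.###....
.###....
Generation 4: 22 live cells
..#.....
#..##...
#....##.
.#####..
..#.##..
...##...
....#...
.#.#....
.#.#....
Generation 5: 14 live cells
(generation 5 grid is the final answer)

Answer: ...#....
.#.###..
#.....#.
.##.....
.#......
........
..#.#...
...##...
........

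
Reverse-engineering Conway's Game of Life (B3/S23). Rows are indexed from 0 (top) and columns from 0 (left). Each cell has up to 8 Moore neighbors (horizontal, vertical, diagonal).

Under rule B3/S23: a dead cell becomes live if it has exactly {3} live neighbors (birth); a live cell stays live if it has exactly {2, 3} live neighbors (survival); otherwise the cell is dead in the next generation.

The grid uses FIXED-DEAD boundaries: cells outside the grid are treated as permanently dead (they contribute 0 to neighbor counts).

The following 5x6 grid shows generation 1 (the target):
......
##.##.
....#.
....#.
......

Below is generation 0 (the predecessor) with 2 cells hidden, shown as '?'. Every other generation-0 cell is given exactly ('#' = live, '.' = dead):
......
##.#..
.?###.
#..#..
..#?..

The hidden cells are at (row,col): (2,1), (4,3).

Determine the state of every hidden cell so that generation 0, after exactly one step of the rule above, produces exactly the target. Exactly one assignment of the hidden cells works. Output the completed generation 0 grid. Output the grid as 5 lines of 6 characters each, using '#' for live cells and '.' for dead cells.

Answer: ......
##.#..
.####.
#..#..
..#...

Derivation:
Hidden generation-0 cells (in order): (2,1), (4,3).
A hidden cell only influences target cells in its own 3x3 neighborhood. Try each of the 2^2 = 4 assignments, step the completed generation 0 forward once under B3/S23, and compare with the target:
  (2,1)=. (4,3)=. -> step gives (1,0)='.' but target has '#' -> reject
  (2,1)=. (4,3)=# -> step gives (1,0)='.' but target has '#' -> reject
  (2,1)=# (4,3)=. -> step reproduces the target at every cell -> ACCEPT
  (2,1)=# (4,3)=# -> step gives (3,4)='.' but target has '#' -> reject
Unique solution: (2,1)=live, (4,3)=dead.
Check: live-neighbor counts of every cell in the completed generation 0:
222110
235331
445431
145431
121210
Applying B3/S23 to generation 0 with these counts gives:
......
##.##.
....#.
....#.
......
which matches the target exactly.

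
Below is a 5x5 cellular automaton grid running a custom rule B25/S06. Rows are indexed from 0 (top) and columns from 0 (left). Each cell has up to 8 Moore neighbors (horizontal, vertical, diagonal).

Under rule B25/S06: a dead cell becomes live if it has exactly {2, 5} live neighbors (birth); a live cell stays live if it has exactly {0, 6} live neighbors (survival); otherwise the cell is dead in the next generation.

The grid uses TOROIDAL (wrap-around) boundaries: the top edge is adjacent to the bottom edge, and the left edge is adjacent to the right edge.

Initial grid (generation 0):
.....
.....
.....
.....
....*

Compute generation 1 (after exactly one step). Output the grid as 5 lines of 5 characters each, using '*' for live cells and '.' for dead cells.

Answer: .....
.....
.....
.....
....*

Derivation:
Simulating step by step:
Generation 0 (given above): 1 live cells
Generation 1: 1 live cells
(generation 1 grid is the final answer)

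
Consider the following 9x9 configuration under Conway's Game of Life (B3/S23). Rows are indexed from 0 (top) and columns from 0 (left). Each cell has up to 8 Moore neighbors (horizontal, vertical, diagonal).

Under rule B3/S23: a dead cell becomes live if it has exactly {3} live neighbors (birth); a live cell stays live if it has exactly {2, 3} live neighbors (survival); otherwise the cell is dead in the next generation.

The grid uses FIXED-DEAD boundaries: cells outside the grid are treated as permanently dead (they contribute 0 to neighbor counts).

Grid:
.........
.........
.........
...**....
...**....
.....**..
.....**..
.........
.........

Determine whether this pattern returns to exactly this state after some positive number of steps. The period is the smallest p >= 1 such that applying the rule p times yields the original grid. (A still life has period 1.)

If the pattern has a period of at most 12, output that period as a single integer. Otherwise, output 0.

Simulating and comparing each generation to the original:
Gen 0 (original, given above): 8 live cells
Gen 1: 6 live cells, differs from original
Gen 2: 8 live cells, MATCHES original -> period = 2

Answer: 2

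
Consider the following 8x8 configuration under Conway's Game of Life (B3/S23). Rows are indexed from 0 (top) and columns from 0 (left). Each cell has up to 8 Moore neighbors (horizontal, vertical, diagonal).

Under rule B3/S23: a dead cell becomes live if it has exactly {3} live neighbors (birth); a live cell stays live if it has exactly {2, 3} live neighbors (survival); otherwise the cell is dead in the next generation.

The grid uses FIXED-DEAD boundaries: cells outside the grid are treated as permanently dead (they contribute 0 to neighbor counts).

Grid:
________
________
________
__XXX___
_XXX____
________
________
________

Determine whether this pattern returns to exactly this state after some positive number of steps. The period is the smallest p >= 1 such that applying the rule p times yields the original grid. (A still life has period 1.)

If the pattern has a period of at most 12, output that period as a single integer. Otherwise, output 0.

Simulating and comparing each generation to the original:
Gen 0 (original, given above): 6 live cells
Gen 1: 6 live cells, differs from original
Gen 2: 6 live cells, MATCHES original -> period = 2

Answer: 2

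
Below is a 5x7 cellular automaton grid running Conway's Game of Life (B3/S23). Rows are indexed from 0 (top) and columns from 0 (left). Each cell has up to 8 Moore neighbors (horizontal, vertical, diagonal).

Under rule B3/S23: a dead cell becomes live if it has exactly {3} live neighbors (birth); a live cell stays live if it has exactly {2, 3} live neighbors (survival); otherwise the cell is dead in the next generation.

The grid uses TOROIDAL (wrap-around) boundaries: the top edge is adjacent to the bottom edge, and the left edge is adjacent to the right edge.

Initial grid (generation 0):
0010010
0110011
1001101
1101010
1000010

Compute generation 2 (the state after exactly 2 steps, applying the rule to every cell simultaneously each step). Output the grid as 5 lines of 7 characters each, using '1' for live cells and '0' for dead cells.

Simulating step by step:
Generation 0 (given above): 16 live cells
Generation 1: 14 live cells
1010110
0110000
0001000
0111010
1010010
Generation 2: 14 live cells
(generation 2 grid is the final answer)

Answer: 1010110
0110100
0001100
0101001
1000010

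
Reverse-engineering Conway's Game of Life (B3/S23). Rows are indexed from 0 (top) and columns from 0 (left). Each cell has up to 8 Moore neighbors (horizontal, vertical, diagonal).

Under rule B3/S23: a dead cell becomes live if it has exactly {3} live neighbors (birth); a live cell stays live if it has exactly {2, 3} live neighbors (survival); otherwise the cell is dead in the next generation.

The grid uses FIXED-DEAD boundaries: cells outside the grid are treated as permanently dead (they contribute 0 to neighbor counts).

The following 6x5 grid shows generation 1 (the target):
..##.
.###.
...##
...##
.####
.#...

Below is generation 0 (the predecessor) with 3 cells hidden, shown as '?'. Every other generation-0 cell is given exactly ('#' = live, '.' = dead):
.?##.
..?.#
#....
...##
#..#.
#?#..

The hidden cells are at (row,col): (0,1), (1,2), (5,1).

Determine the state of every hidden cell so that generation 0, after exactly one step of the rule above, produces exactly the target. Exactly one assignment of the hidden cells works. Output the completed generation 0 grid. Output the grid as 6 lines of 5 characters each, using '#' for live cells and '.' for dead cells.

Answer: .###.
....#
#....
...##
#..#.
#.#..

Derivation:
Hidden generation-0 cells (in order): (0,1), (1,2), (5,1).
A hidden cell only influences target cells in its own 3x3 neighborhood. Try each of the 2^3 = 8 assignments, step the completed generation 0 forward once under B3/S23, and compare with the target:
  (0,1)=. (1,2)=. (5,1)=. -> step gives (0,2)='.' but target has '#' -> reject
  (0,1)=. (1,2)=. (5,1)=# -> step gives (0,2)='.' but target has '#' -> reject
  (0,1)=. (1,2)=# (5,1)=. -> step gives (1,3)='.' but target has '#' -> reject
  (0,1)=. (1,2)=# (5,1)=# -> step gives (1,3)='.' but target has '#' -> reject
  (0,1)=# (1,2)=. (5,1)=. -> step reproduces the target at every cell -> ACCEPT
  (0,1)=# (1,2)=. (5,1)=# -> step gives (4,0)='#' but target has '.' -> reject
  (0,1)=# (1,2)=# (5,1)=. -> step gives (0,1)='#' but target has '.' -> reject
  (0,1)=# (1,2)=# (5,1)=# -> step gives (0,1)='#' but target has '.' -> reject
Unique solution: (0,1)=live, (1,2)=dead, (5,1)=dead.
Check: live-neighbor counts of every cell in the completed generation 0:
11222
23331
01133
22222
13333
13121
Applying B3/S23 to generation 0 with these counts gives:
..##.
.###.
...##
...##
.####
.#...
which matches the target exactly.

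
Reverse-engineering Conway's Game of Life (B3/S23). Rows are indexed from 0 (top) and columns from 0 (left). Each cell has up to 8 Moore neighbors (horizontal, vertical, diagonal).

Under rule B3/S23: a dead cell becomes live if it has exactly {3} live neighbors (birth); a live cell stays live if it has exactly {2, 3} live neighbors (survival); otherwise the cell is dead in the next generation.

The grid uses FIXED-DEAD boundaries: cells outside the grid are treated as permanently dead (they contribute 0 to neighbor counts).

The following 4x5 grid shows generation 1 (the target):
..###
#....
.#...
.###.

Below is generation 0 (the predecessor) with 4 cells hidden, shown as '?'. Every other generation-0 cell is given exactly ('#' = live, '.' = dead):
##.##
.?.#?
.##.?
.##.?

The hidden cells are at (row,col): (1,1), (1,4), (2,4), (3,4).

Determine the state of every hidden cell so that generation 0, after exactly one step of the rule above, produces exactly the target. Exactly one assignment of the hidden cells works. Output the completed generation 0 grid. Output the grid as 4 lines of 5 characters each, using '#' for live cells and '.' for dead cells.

Hidden generation-0 cells (in order): (1,1), (1,4), (2,4), (3,4).
A hidden cell only influences target cells in its own 3x3 neighborhood. Try each of the 2^4 = 16 assignments, step the completed generation 0 forward once under B3/S23, and compare with the target:
  (1,1)=. (1,4)=. (2,4)=. (3,4)=. -> step gives (1,3)='#' but target has '.' -> reject
  (1,1)=. (1,4)=. (2,4)=. (3,4)=# -> step gives (1,3)='#' but target has '.' -> reject
  (1,1)=. (1,4)=. (2,4)=# (3,4)=. -> step reproduces the target at every cell -> ACCEPT
  (1,1)=. (1,4)=. (2,4)=# (3,4)=# -> step gives (2,4)='#' but target has '.' -> reject
  (1,1)=. (1,4)=# (2,4)=. (3,4)=. -> step gives (1,4)='#' but target has '.' -> reject
  (1,1)=. (1,4)=# (2,4)=. (3,4)=# -> step gives (1,4)='#' but target has '.' -> reject
  (1,1)=. (1,4)=# (2,4)=# (3,4)=. -> step gives (2,4)='#' but target has '.' -> reject
  (1,1)=. (1,4)=# (2,4)=# (3,4)=# -> step gives (2,4)='#' but target has '.' -> reject
  (1,1)=# (1,4)=. (2,4)=. (3,4)=. -> step gives (0,0)='#' but target has '.' -> reject
  (1,1)=# (1,4)=. (2,4)=. (3,4)=# -> step gives (0,0)='#' but target has '.' -> reject
  (1,1)=# (1,4)=. (2,4)=# (3,4)=. -> step gives (0,0)='#' but target has '.' -> reject
  (1,1)=# (1,4)=. (2,4)=# (3,4)=# -> step gives (0,0)='#' but target has '.' -> reject
  (1,1)=# (1,4)=# (2,4)=. (3,4)=. -> step gives (0,0)='#' but target has '.' -> reject
  (1,1)=# (1,4)=# (2,4)=. (3,4)=# -> step gives (0,0)='#' but target has '.' -> reject
  (1,1)=# (1,4)=# (2,4)=# (3,4)=. -> step gives (0,0)='#' but target has '.' -> reject
  (1,1)=# (1,4)=# (2,4)=# (3,4)=# -> step gives (0,0)='#' but target has '.' -> reject
Unique solution: (1,1)=dead, (1,4)=dead, (2,4)=live, (3,4)=dead.
Check: live-neighbor counts of every cell in the completed generation 0:
11322
34544
23441
23331
Applying B3/S23 to generation 0 with these counts gives:
..###
#....
.#...
.###.
which matches the target exactly.

Answer: ##.##
...#.
.##.#
.##..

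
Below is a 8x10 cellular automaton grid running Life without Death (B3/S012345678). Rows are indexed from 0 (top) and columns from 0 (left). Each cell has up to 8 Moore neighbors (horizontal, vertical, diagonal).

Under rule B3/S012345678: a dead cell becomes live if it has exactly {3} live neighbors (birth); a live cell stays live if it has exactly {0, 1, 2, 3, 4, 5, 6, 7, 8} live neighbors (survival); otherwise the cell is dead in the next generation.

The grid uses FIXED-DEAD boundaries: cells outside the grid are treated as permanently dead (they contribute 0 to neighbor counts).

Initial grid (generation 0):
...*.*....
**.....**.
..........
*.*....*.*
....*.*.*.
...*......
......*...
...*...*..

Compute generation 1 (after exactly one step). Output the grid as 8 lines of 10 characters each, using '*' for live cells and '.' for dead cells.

Simulating step by step:
Generation 0 (given above): 17 live cells
Generation 1: 24 live cells
(generation 1 grid is the final answer)

Answer: ...*.*....
**.....**.
*......*..
*.*....***
...**.***.
...*.*.*..
......*...
...*...*..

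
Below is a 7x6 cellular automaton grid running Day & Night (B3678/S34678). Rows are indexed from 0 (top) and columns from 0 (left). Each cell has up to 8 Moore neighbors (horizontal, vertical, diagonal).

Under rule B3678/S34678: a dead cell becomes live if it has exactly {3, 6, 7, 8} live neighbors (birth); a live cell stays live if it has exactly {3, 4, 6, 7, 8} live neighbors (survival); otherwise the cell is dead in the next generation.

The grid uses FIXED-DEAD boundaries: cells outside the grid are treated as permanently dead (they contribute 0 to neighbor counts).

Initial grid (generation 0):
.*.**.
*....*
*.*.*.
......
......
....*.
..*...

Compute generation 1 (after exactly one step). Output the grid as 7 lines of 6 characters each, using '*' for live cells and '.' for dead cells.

Answer: ......
..*...
.*....
......
......
......
......

Derivation:
Simulating step by step:
Generation 0 (given above): 10 live cells
Generation 1: 2 live cells
(generation 1 grid is the final answer)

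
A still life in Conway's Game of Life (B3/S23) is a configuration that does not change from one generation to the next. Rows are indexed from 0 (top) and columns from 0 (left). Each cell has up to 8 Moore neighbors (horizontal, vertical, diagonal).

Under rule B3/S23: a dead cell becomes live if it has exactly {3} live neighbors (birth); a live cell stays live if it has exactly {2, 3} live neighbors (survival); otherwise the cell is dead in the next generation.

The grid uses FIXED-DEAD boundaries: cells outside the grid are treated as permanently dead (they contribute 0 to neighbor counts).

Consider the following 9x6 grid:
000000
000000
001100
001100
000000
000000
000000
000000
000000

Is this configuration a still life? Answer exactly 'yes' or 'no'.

Answer: yes

Derivation:
Compute generation 1 and compare to generation 0 (given above):
Generation 1:
000000
000000
001100
001100
000000
000000
000000
000000
000000
The grids are IDENTICAL -> still life.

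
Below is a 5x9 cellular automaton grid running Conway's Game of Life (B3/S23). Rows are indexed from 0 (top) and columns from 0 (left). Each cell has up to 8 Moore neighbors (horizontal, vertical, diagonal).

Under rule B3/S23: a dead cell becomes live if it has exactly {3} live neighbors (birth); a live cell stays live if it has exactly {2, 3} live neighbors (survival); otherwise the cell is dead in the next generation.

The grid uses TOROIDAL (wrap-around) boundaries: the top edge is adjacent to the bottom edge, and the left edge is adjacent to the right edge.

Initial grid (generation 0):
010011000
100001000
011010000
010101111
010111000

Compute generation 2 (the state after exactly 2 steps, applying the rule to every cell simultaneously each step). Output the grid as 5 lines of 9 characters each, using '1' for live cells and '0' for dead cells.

Answer: 100000101
000001110
000011011
010010100
000100011

Derivation:
Simulating step by step:
Generation 0 (given above): 18 live cells
Generation 1: 21 live cells
111100100
101101000
011110011
010000110
010100010
Generation 2: 16 live cells
(generation 2 grid is the final answer)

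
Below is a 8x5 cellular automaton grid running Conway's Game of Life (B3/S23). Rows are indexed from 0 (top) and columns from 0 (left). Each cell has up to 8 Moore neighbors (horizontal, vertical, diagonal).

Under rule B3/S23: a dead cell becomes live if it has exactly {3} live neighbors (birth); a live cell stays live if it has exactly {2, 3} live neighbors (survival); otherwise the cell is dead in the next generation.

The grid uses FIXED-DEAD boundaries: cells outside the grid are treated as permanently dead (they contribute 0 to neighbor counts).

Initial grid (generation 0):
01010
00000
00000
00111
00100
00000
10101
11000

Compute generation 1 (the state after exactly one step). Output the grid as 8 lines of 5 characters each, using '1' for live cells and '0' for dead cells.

Answer: 00000
00000
00010
00110
00100
01010
10000
11000

Derivation:
Simulating step by step:
Generation 0 (given above): 11 live cells
Generation 1: 9 live cells
(generation 1 grid is the final answer)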